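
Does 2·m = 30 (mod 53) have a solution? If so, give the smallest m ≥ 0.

15

gcd(2, 53) = 1, so a unique solution mod 53 exists.
2⁻¹ ≡ 27 (mod 53).
m ≡ 27·30 ≡ 15 (mod 53).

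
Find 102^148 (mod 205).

148 in binary is 10010100, i.e. 148 = 128 + 16 + 4.
102^1 ≡ 102 (mod 205)
102^2 ≡ 102^2 = 10404 ≡ 154 (mod 205)
102^4 ≡ 154^2 = 23716 ≡ 141 (mod 205)
102^8 ≡ 141^2 = 19881 ≡ 201 (mod 205)
102^16 ≡ 201^2 = 40401 ≡ 16 (mod 205)
102^32 ≡ 16^2 = 256 ≡ 51 (mod 205)
102^64 ≡ 51^2 = 2601 ≡ 141 (mod 205)
102^128 ≡ 141^2 = 19881 ≡ 201 (mod 205)
102^148 = 102^128 · 102^16 · 102^4 ≡ 201 · 16 · 141 (mod 205).
Accumulate the product:
201 · 16 = 3216 ≡ 141
141 · 141 = 19881 ≡ 201

201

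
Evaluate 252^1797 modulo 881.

Compute successive squares:
1797 in binary is 11100000101, i.e. 1797 = 1024 + 512 + 256 + 4 + 1.
252^1 ≡ 252 (mod 881)
252^2 ≡ 252^2 = 63504 ≡ 72 (mod 881)
252^4 ≡ 72^2 = 5184 ≡ 779 (mod 881)
252^8 ≡ 779^2 = 606841 ≡ 713 (mod 881)
252^16 ≡ 713^2 = 508369 ≡ 32 (mod 881)
252^32 ≡ 32^2 = 1024 ≡ 143 (mod 881)
252^64 ≡ 143^2 = 20449 ≡ 186 (mod 881)
252^128 ≡ 186^2 = 34596 ≡ 237 (mod 881)
252^256 ≡ 237^2 = 56169 ≡ 666 (mod 881)
252^512 ≡ 666^2 = 443556 ≡ 413 (mod 881)
252^1024 ≡ 413^2 = 170569 ≡ 536 (mod 881)
252^1797 = 252^1024 * 252^512 * 252^256 * 252^4 * 252^1 ≡ 536 * 413 * 666 * 779 * 252 (mod 881).
Accumulate the product:
536 * 413 = 221368 ≡ 237
237 * 666 = 157842 ≡ 143
143 * 779 = 111397 ≡ 391
391 * 252 = 98532 ≡ 741

741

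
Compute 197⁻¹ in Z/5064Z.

437

Run the extended Euclidean algorithm:
5064 = 25×197 + 139
197 = 1×139 + 58
139 = 2×58 + 23
58 = 2×23 + 12
23 = 1×12 + 11
12 = 1×11 + 1
11 = 11×1 + 0
gcd(197, 5064) = 1, so the inverse exists.
Back-substitute for 1:
1 = 1×12 − 1×11
  = −1×23 + 2×12
  = 2×58 − 5×23
  = −5×139 + 12×58
  = 12×197 − 17×139
  = −17×5064 + 437×197
So 197⁻¹ ≡ 437 (mod 5064).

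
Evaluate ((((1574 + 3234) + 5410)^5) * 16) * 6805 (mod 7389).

4473

1574 + 3234 = 4808
4808 + 5410 = 10218 ≡ 2829 (mod 7389)
(2829)^5 ≡ 6336 (mod 7389)
6336 * 16 = 101376 ≡ 5319 (mod 7389)
5319 * 6805 = 36195795 ≡ 4473 (mod 7389)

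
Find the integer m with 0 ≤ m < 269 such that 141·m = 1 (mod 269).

269 = 1×141 + 128
141 = 1×128 + 13
128 = 9×13 + 11
13 = 1×11 + 2
11 = 5×2 + 1
2 = 2×1 + 0
gcd(141, 269) = 1, so the inverse exists.
Bézout: 1 = 65×269 − 124×141.
So 141⁻¹ ≡ −124 ≡ 145 (mod 269).

145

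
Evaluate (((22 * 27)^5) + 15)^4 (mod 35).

21

22 * 27 = 594 ≡ 34 (mod 35)
(34)^5 ≡ 34 (mod 35)
34 + 15 = 49 ≡ 14 (mod 35)
(14)^4 ≡ 21 (mod 35)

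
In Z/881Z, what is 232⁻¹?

881 = 3·232 + 185
232 = 1·185 + 47
185 = 3·47 + 44
47 = 1·44 + 3
44 = 14·3 + 2
3 = 1·2 + 1
2 = 2·1 + 0
gcd(232, 881) = 1, so the inverse exists.
Back-substitute for 1:
1 = 1·3 − 1·2
  = −1·44 + 15·3
  = 15·47 − 16·44
  = −16·185 + 63·47
  = 63·232 − 79·185
  = −79·881 + 300·232
So 232⁻¹ ≡ 300 (mod 881).

300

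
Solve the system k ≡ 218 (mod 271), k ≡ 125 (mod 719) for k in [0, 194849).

271⁻¹ mod 719: 271*589 ≡ 1 (mod 719), so 271⁻¹ ≡ 589.
k = 218 + 271*((125 − 218)*589 mod 719) = 218 + 271*586 = 159024.
Check: 159024 mod 271 = 218, 159024 mod 719 = 125. ✓

159024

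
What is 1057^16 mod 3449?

Using repeated squaring:
1057^1 ≡ 1057 (mod 3449)
1057^2 ≡ 1057^2 = 1117249 ≡ 3222 (mod 3449)
1057^4 ≡ 3222^2 = 10381284 ≡ 3243 (mod 3449)
1057^8 ≡ 3243^2 = 10517049 ≡ 1048 (mod 3449)
1057^16 ≡ 1048^2 = 1098304 ≡ 1522 (mod 3449)
So 1057^16 ≡ 1522 (mod 3449).

1522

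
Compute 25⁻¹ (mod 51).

Run the extended Euclidean algorithm:
51 = 2*25 + 1
25 = 25*1 + 0
gcd(25, 51) = 1, so the inverse exists.
Back-substitute for 1:
1 = 1*51 − 2*25
So 25⁻¹ ≡ −2 ≡ 49 (mod 51).

49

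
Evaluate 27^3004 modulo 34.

Compute successive squares:
27^1 ≡ 27 (mod 34)
27^2 ≡ 27^2 = 729 ≡ 15 (mod 34)
27^4 ≡ 15^2 = 225 ≡ 21 (mod 34)
27^8 ≡ 21^2 = 441 ≡ 33 (mod 34)
27^16 ≡ 33^2 = 1089 ≡ 1 (mod 34)
27^32 ≡ 1^2 = 1 (mod 34)
27^64 ≡ 1^2 = 1 (mod 34)
27^128 ≡ 1^2 = 1 (mod 34)
27^256 ≡ 1^2 = 1 (mod 34)
27^512 ≡ 1^2 = 1 (mod 34)
27^1024 ≡ 1^2 = 1 (mod 34)
27^2048 ≡ 1^2 = 1 (mod 34)
27^3004 = 27^2048 * 27^512 * 27^256 * 27^128 * 27^32 * 27^16 * 27^8 * 27^4 ≡ 1 * 1 * 1 * 1 * 1 * 1 * 33 * 21 (mod 34).
Accumulate the product:
1 * 1 = 1
1 * 1 = 1
1 * 1 = 1
1 * 1 = 1
1 * 1 = 1
1 * 33 = 33
33 * 21 = 693 ≡ 13

13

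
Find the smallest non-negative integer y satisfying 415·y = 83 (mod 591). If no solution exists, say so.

gcd(415, 591) = 1, so a unique solution mod 591 exists.
415⁻¹ ≡ 319 (mod 591).
y ≡ 319·83 ≡ 473 (mod 591).

473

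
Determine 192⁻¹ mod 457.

169

Run the extended Euclidean algorithm:
457 = 2·192 + 73
192 = 2·73 + 46
73 = 1·46 + 27
46 = 1·27 + 19
27 = 1·19 + 8
19 = 2·8 + 3
8 = 2·3 + 2
3 = 1·2 + 1
2 = 2·1 + 0
gcd(192, 457) = 1, so the inverse exists.
Bézout: 1 = −71·457 + 169·192.
So 192⁻¹ ≡ 169 (mod 457).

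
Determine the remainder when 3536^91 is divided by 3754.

By square-and-multiply:
91 in binary is 1011011, i.e. 91 = 64 + 16 + 8 + 2 + 1.
3536^1 ≡ 3536 (mod 3754)
3536^2 ≡ 3536^2 = 12503296 ≡ 2476 (mod 3754)
3536^4 ≡ 2476^2 = 6130576 ≡ 294 (mod 3754)
3536^8 ≡ 294^2 = 86436 ≡ 94 (mod 3754)
3536^16 ≡ 94^2 = 8836 ≡ 1328 (mod 3754)
3536^32 ≡ 1328^2 = 1763584 ≡ 2958 (mod 3754)
3536^64 ≡ 2958^2 = 8749764 ≡ 2944 (mod 3754)
3536^91 = 3536^64 · 3536^16 · 3536^8 · 3536^2 · 3536^1 ≡ 2944 · 1328 · 94 · 2476 · 3536 (mod 3754).
Accumulate the product:
2944 · 1328 = 3909632 ≡ 1718
1718 · 94 = 161492 ≡ 70
70 · 2476 = 173320 ≡ 636
636 · 3536 = 2248896 ≡ 250

250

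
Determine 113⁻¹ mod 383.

322

Run the extended Euclidean algorithm:
383 = 3×113 + 44
113 = 2×44 + 25
44 = 1×25 + 19
25 = 1×19 + 6
19 = 3×6 + 1
6 = 6×1 + 0
gcd(113, 383) = 1, so the inverse exists.
Bézout: 1 = 18×383 − 61×113.
So 113⁻¹ ≡ −61 ≡ 322 (mod 383).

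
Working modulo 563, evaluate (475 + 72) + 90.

74

475 + 72 = 547
547 + 90 = 637 ≡ 74 (mod 563)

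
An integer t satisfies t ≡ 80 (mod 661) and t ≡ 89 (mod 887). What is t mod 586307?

412544

661⁻¹ mod 887: 661*365 ≡ 1 (mod 887), so 661⁻¹ ≡ 365.
t = 80 + 661*((89 − 80)*365 mod 887) = 80 + 661*624 = 412544.
Check: 412544 mod 661 = 80, 412544 mod 887 = 89. ✓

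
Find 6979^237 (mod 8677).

6359

Using repeated squaring:
237 in binary is 11101101, i.e. 237 = 128 + 64 + 32 + 8 + 4 + 1.
6979^1 ≡ 6979 (mod 8677)
6979^2 ≡ 6979^2 = 48706441 ≡ 2440 (mod 8677)
6979^4 ≡ 2440^2 = 5953600 ≡ 1178 (mod 8677)
6979^8 ≡ 1178^2 = 1387684 ≡ 8041 (mod 8677)
6979^16 ≡ 8041^2 = 64657681 ≡ 5354 (mod 8677)
6979^32 ≡ 5354^2 = 28665316 ≡ 5185 (mod 8677)
6979^64 ≡ 5185^2 = 26884225 ≡ 2879 (mod 8677)
6979^128 ≡ 2879^2 = 8288641 ≡ 2106 (mod 8677)
6979^237 = 6979^128 * 6979^64 * 6979^32 * 6979^8 * 6979^4 * 6979^1 ≡ 2106 * 2879 * 5185 * 8041 * 1178 * 6979 (mod 8677).
Accumulate the product:
2106 * 2879 = 6063174 ≡ 6628
6628 * 5185 = 34366180 ≡ 5260
5260 * 8041 = 42295660 ≡ 3962
3962 * 1178 = 4667236 ≡ 7687
7687 * 6979 = 53647573 ≡ 6359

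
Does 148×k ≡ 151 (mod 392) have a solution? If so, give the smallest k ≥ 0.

no solution

gcd(148, 392) = 4, and 4 does not divide 151.
So the congruence has no solution.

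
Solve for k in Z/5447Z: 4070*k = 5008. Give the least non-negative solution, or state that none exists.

gcd(4070, 5447) = 1, so a unique solution mod 5447 exists.
4070⁻¹ ≡ 625 (mod 5447).
k ≡ 625*5008 ≡ 3422 (mod 5447).

3422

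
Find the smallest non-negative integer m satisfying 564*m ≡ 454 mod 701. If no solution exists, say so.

580

gcd(564, 701) = 1, so a unique solution mod 701 exists.
564⁻¹ ≡ 307 (mod 701).
m ≡ 307*454 ≡ 580 (mod 701).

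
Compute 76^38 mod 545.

Compute successive squares:
38 in binary is 100110, i.e. 38 = 32 + 4 + 2.
76^1 ≡ 76 (mod 545)
76^2 ≡ 76^2 = 5776 ≡ 326 (mod 545)
76^4 ≡ 326^2 = 106276 ≡ 1 (mod 545)
76^8 ≡ 1^2 = 1 (mod 545)
76^16 ≡ 1^2 = 1 (mod 545)
76^32 ≡ 1^2 = 1 (mod 545)
76^38 = 76^32 * 76^4 * 76^2 ≡ 1 * 1 * 326 (mod 545).
Accumulate the product:
1 * 1 = 1
1 * 326 = 326

326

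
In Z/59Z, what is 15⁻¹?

4

Run the extended Euclidean algorithm:
59 = 3×15 + 14
15 = 1×14 + 1
14 = 14×1 + 0
gcd(15, 59) = 1, so the inverse exists.
Back-substitute for 1:
1 = 1×15 − 1×14
  = −1×59 + 4×15
So 15⁻¹ ≡ 4 (mod 59).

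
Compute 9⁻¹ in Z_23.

By the extended Euclidean algorithm:
23 = 2·9 + 5
9 = 1·5 + 4
5 = 1·4 + 1
4 = 4·1 + 0
gcd(9, 23) = 1, so the inverse exists.
Bézout: 1 = 2·23 − 5·9.
So 9⁻¹ ≡ −5 ≡ 18 (mod 23).

18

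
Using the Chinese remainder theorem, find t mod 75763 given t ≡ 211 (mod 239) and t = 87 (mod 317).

239⁻¹ mod 317: 239×191 ≡ 1 (mod 317), so 239⁻¹ ≡ 191.
t = 211 + 239×((87 − 211)×191 mod 317) = 211 + 239×91 = 21960.
Check: 21960 mod 239 = 211, 21960 mod 317 = 87. ✓

21960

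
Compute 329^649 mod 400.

169

By square-and-multiply:
649 in binary is 1010001001, i.e. 649 = 512 + 128 + 8 + 1.
329^1 ≡ 329 (mod 400)
329^2 ≡ 329^2 = 108241 ≡ 241 (mod 400)
329^4 ≡ 241^2 = 58081 ≡ 81 (mod 400)
329^8 ≡ 81^2 = 6561 ≡ 161 (mod 400)
329^16 ≡ 161^2 = 25921 ≡ 321 (mod 400)
329^32 ≡ 321^2 = 103041 ≡ 241 (mod 400)
329^64 ≡ 241^2 = 58081 ≡ 81 (mod 400)
329^128 ≡ 81^2 = 6561 ≡ 161 (mod 400)
329^256 ≡ 161^2 = 25921 ≡ 321 (mod 400)
329^512 ≡ 321^2 = 103041 ≡ 241 (mod 400)
329^649 = 329^512 * 329^128 * 329^8 * 329^1 ≡ 241 * 161 * 161 * 329 (mod 400).
Accumulate the product:
241 * 161 = 38801 ≡ 1
1 * 161 = 161
161 * 329 = 52969 ≡ 169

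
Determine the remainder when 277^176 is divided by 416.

By square-and-multiply:
176 in binary is 10110000, i.e. 176 = 128 + 32 + 16.
277^1 ≡ 277 (mod 416)
277^2 ≡ 277^2 = 76729 ≡ 185 (mod 416)
277^4 ≡ 185^2 = 34225 ≡ 113 (mod 416)
277^8 ≡ 113^2 = 12769 ≡ 289 (mod 416)
277^16 ≡ 289^2 = 83521 ≡ 321 (mod 416)
277^32 ≡ 321^2 = 103041 ≡ 289 (mod 416)
277^64 ≡ 289^2 = 83521 ≡ 321 (mod 416)
277^128 ≡ 321^2 = 103041 ≡ 289 (mod 416)
277^176 = 277^128 × 277^32 × 277^16 ≡ 289 × 289 × 321 (mod 416).
Accumulate the product:
289 × 289 = 83521 ≡ 321
321 × 321 = 103041 ≡ 289

289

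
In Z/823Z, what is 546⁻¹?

514

By the extended Euclidean algorithm:
823 = 1×546 + 277
546 = 1×277 + 269
277 = 1×269 + 8
269 = 33×8 + 5
8 = 1×5 + 3
5 = 1×3 + 2
3 = 1×2 + 1
2 = 2×1 + 0
gcd(546, 823) = 1, so the inverse exists.
Bézout: 1 = 205×823 − 309×546.
So 546⁻¹ ≡ −309 ≡ 514 (mod 823).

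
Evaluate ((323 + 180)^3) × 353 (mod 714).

403

323 + 180 = 503
(503)^3 ≡ 167 (mod 714)
167 × 353 = 58951 ≡ 403 (mod 714)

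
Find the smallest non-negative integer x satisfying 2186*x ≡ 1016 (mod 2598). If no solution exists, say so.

gcd(2186, 2598) = 2, and 2 | 1016, so solutions exist.
Divide through by 2: 1093*x = 508 (mod 1299).
1093⁻¹ ≡ 763 (mod 1299).
x ≡ 763*508 ≡ 502 (mod 1299).
The smallest non-negative solution is x = 502.

502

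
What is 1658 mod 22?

8

1658 = 75·22 + 8, so 1658 ≡ 8 (mod 22).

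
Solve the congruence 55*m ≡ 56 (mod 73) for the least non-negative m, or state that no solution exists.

5

gcd(55, 73) = 1, so a unique solution mod 73 exists.
55⁻¹ ≡ 4 (mod 73).
m ≡ 4*56 ≡ 5 (mod 73).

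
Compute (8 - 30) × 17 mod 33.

8 - 30 = -22 ≡ 11 (mod 33)
11 × 17 = 187 ≡ 22 (mod 33)

22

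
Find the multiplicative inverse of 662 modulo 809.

11

809 = 1×662 + 147
662 = 4×147 + 74
147 = 1×74 + 73
74 = 1×73 + 1
73 = 73×1 + 0
gcd(662, 809) = 1, so the inverse exists.
Back-substitute for 1:
1 = 1×74 − 1×73
  = −1×147 + 2×74
  = 2×662 − 9×147
  = −9×809 + 11×662
So 662⁻¹ ≡ 11 (mod 809).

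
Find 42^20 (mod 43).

20 in binary is 10100, i.e. 20 = 16 + 4.
42^1 ≡ 42 (mod 43)
42^2 ≡ 42^2 = 1764 ≡ 1 (mod 43)
42^4 ≡ 1^2 = 1 (mod 43)
42^8 ≡ 1^2 = 1 (mod 43)
42^16 ≡ 1^2 = 1 (mod 43)
42^20 = 42^16 · 42^4 ≡ 1 · 1 (mod 43).
1 · 1 = 1 ≡ 1 (mod 43).

1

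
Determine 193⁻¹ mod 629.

629 = 3·193 + 50
193 = 3·50 + 43
50 = 1·43 + 7
43 = 6·7 + 1
7 = 7·1 + 0
gcd(193, 629) = 1, so the inverse exists.
Back-substitute for 1:
1 = 1·43 − 6·7
  = −6·50 + 7·43
  = 7·193 − 27·50
  = −27·629 + 88·193
So 193⁻¹ ≡ 88 (mod 629).

88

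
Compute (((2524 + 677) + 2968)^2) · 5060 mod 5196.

1736

2524 + 677 = 3201
3201 + 2968 = 6169 ≡ 973 (mod 5196)
(973)^2 ≡ 1057 (mod 5196)
1057 · 5060 = 5348420 ≡ 1736 (mod 5196)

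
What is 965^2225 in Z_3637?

By square-and-multiply:
2225 in binary is 100010110001, i.e. 2225 = 2048 + 128 + 32 + 16 + 1.
965^1 ≡ 965 (mod 3637)
965^2 ≡ 965^2 = 931225 ≡ 153 (mod 3637)
965^4 ≡ 153^2 = 23409 ≡ 1587 (mod 3637)
965^8 ≡ 1587^2 = 2518569 ≡ 1765 (mod 3637)
965^16 ≡ 1765^2 = 3115225 ≡ 1953 (mod 3637)
965^32 ≡ 1953^2 = 3814209 ≡ 2633 (mod 3637)
965^64 ≡ 2633^2 = 6932689 ≡ 567 (mod 3637)
965^128 ≡ 567^2 = 321489 ≡ 1433 (mod 3637)
965^256 ≡ 1433^2 = 2053489 ≡ 2221 (mod 3637)
965^512 ≡ 2221^2 = 4932841 ≡ 1069 (mod 3637)
965^1024 ≡ 1069^2 = 1142761 ≡ 743 (mod 3637)
965^2048 ≡ 743^2 = 552049 ≡ 2862 (mod 3637)
965^2225 = 965^2048 * 965^128 * 965^32 * 965^16 * 965^1 ≡ 2862 * 1433 * 2633 * 1953 * 965 (mod 3637).
Accumulate the product:
2862 * 1433 = 4101246 ≡ 2347
2347 * 2633 = 6179651 ≡ 388
388 * 1953 = 757764 ≡ 1268
1268 * 965 = 1223620 ≡ 1588

1588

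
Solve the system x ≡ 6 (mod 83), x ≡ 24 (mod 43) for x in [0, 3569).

3077

83⁻¹ mod 43: 83·14 ≡ 1 (mod 43), so 83⁻¹ ≡ 14.
x = 6 + 83·((24 − 6)·14 mod 43) = 6 + 83·37 = 3077.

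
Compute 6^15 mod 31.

Compute successive squares:
6^1 ≡ 6 (mod 31)
6^2 ≡ 6^2 = 36 ≡ 5 (mod 31)
6^4 ≡ 5^2 = 25 (mod 31)
6^8 ≡ 25^2 = 625 ≡ 5 (mod 31)
6^15 = 6^8 * 6^4 * 6^2 * 6^1 ≡ 5 * 25 * 5 * 6 (mod 31).
Accumulate the product:
5 * 25 = 125 ≡ 1
1 * 5 = 5
5 * 6 = 30

30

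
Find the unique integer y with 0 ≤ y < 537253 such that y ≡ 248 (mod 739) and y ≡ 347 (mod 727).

739⁻¹ mod 727: 739·303 ≡ 1 (mod 727), so 739⁻¹ ≡ 303.
y = 248 + 739·((347 − 248)·303 mod 727) = 248 + 739·190 = 140658.

140658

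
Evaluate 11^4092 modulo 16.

Using repeated squaring:
4092 in binary is 111111111100, i.e. 4092 = 2048 + 1024 + 512 + 256 + 128 + 64 + 32 + 16 + 8 + 4.
11^1 ≡ 11 (mod 16)
11^2 ≡ 11^2 = 121 ≡ 9 (mod 16)
11^4 ≡ 9^2 = 81 ≡ 1 (mod 16)
11^8 ≡ 1^2 = 1 (mod 16)
11^16 ≡ 1^2 = 1 (mod 16)
11^32 ≡ 1^2 = 1 (mod 16)
11^64 ≡ 1^2 = 1 (mod 16)
11^128 ≡ 1^2 = 1 (mod 16)
11^256 ≡ 1^2 = 1 (mod 16)
11^512 ≡ 1^2 = 1 (mod 16)
11^1024 ≡ 1^2 = 1 (mod 16)
11^2048 ≡ 1^2 = 1 (mod 16)
11^4092 = 11^2048 * 11^1024 * 11^512 * 11^256 * 11^128 * 11^64 * 11^32 * 11^16 * 11^8 * 11^4 ≡ 1 * 1 * 1 * 1 * 1 * 1 * 1 * 1 * 1 * 1 (mod 16).
Accumulate the product:
1 * 1 = 1
1 * 1 = 1
1 * 1 = 1
1 * 1 = 1
1 * 1 = 1
1 * 1 = 1
1 * 1 = 1
1 * 1 = 1
1 * 1 = 1

1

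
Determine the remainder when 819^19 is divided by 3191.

By square-and-multiply:
19 in binary is 10011, i.e. 19 = 16 + 2 + 1.
819^1 ≡ 819 (mod 3191)
819^2 ≡ 819^2 = 670761 ≡ 651 (mod 3191)
819^4 ≡ 651^2 = 423801 ≡ 2589 (mod 3191)
819^8 ≡ 2589^2 = 6702921 ≡ 1821 (mod 3191)
819^16 ≡ 1821^2 = 3316041 ≡ 592 (mod 3191)
819^19 = 819^16 · 819^2 · 819^1 ≡ 592 · 651 · 819 (mod 3191).
Accumulate the product:
592 · 651 = 385392 ≡ 2472
2472 · 819 = 2024568 ≡ 1474

1474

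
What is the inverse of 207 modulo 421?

120

421 = 2×207 + 7
207 = 29×7 + 4
7 = 1×4 + 3
4 = 1×3 + 1
3 = 3×1 + 0
gcd(207, 421) = 1, so the inverse exists.
Back-substitute for 1:
1 = 1×4 − 1×3
  = −1×7 + 2×4
  = 2×207 − 59×7
  = −59×421 + 120×207
So 207⁻¹ ≡ 120 (mod 421).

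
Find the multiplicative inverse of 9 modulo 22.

5

22 = 2·9 + 4
9 = 2·4 + 1
4 = 4·1 + 0
gcd(9, 22) = 1, so the inverse exists.
Back-substitute for 1:
1 = 1·9 − 2·4
  = −2·22 + 5·9
So 9⁻¹ ≡ 5 (mod 22).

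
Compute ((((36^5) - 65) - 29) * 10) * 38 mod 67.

(36)^5 ≡ 16 (mod 67)
16 - 65 = -49 ≡ 18 (mod 67)
18 - 29 = -11 ≡ 56 (mod 67)
56 * 10 = 560 ≡ 24 (mod 67)
24 * 38 = 912 ≡ 41 (mod 67)

41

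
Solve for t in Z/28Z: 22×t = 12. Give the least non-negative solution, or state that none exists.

12

gcd(22, 28) = 2, and 2 | 12, so solutions exist.
Divide through by 2: 11×t ≡ 6 (mod 14).
11⁻¹ ≡ 9 (mod 14).
t ≡ 9×6 ≡ 12 (mod 14).
The smallest non-negative solution is t = 12.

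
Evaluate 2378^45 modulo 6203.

822

By square-and-multiply:
45 in binary is 101101, i.e. 45 = 32 + 8 + 4 + 1.
2378^1 ≡ 2378 (mod 6203)
2378^2 ≡ 2378^2 = 5654884 ≡ 3951 (mod 6203)
2378^4 ≡ 3951^2 = 15610401 ≡ 3653 (mod 6203)
2378^8 ≡ 3653^2 = 13344409 ≡ 1756 (mod 6203)
2378^16 ≡ 1756^2 = 3083536 ≡ 645 (mod 6203)
2378^32 ≡ 645^2 = 416025 ≡ 424 (mod 6203)
2378^45 = 2378^32 * 2378^8 * 2378^4 * 2378^1 ≡ 424 * 1756 * 3653 * 2378 (mod 6203).
Accumulate the product:
424 * 1756 = 744544 ≡ 184
184 * 3653 = 672152 ≡ 2228
2228 * 2378 = 5298184 ≡ 822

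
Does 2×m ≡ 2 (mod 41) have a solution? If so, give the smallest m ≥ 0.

gcd(2, 41) = 1, so a unique solution mod 41 exists.
2⁻¹ ≡ 21 (mod 41).
m ≡ 21×2 ≡ 1 (mod 41).

1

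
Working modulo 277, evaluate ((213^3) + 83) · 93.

172

(213)^3 ≡ 175 (mod 277)
175 + 83 = 258
258 · 93 = 23994 ≡ 172 (mod 277)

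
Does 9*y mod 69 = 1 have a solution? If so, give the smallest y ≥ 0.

gcd(9, 69) = 3, and 3 does not divide 1.
So the congruence has no solution.

no solution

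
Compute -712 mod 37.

-712 = -20·37 + 28, so -712 ≡ 28 (mod 37).

28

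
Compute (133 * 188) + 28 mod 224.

168

133 * 188 = 25004 ≡ 140 (mod 224)
140 + 28 = 168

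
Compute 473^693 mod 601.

Using repeated squaring:
693 in binary is 1010110101, i.e. 693 = 512 + 128 + 32 + 16 + 4 + 1.
473^1 ≡ 473 (mod 601)
473^2 ≡ 473^2 = 223729 ≡ 157 (mod 601)
473^4 ≡ 157^2 = 24649 ≡ 8 (mod 601)
473^8 ≡ 8^2 = 64 (mod 601)
473^16 ≡ 64^2 = 4096 ≡ 490 (mod 601)
473^32 ≡ 490^2 = 240100 ≡ 301 (mod 601)
473^64 ≡ 301^2 = 90601 ≡ 451 (mod 601)
473^128 ≡ 451^2 = 203401 ≡ 263 (mod 601)
473^256 ≡ 263^2 = 69169 ≡ 54 (mod 601)
473^512 ≡ 54^2 = 2916 ≡ 512 (mod 601)
473^693 = 473^512 × 473^128 × 473^32 × 473^16 × 473^4 × 473^1 ≡ 512 × 263 × 301 × 490 × 8 × 473 (mod 601).
Accumulate the product:
512 × 263 = 134656 ≡ 32
32 × 301 = 9632 ≡ 16
16 × 490 = 7840 ≡ 27
27 × 8 = 216
216 × 473 = 102168 ≡ 599

599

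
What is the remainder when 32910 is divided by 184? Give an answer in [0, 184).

32910 = 178·184 + 158, so 32910 ≡ 158 (mod 184).

158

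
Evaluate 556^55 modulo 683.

607

By square-and-multiply:
55 in binary is 110111, i.e. 55 = 32 + 16 + 4 + 2 + 1.
556^1 ≡ 556 (mod 683)
556^2 ≡ 556^2 = 309136 ≡ 420 (mod 683)
556^4 ≡ 420^2 = 176400 ≡ 186 (mod 683)
556^8 ≡ 186^2 = 34596 ≡ 446 (mod 683)
556^16 ≡ 446^2 = 198916 ≡ 163 (mod 683)
556^32 ≡ 163^2 = 26569 ≡ 615 (mod 683)
556^55 = 556^32 · 556^16 · 556^4 · 556^2 · 556^1 ≡ 615 · 163 · 186 · 420 · 556 (mod 683).
Accumulate the product:
615 · 163 = 100245 ≡ 527
527 · 186 = 98022 ≡ 353
353 · 420 = 148260 ≡ 49
49 · 556 = 27244 ≡ 607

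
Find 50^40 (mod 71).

Using repeated squaring:
40 in binary is 101000, i.e. 40 = 32 + 8.
50^1 ≡ 50 (mod 71)
50^2 ≡ 50^2 = 2500 ≡ 15 (mod 71)
50^4 ≡ 15^2 = 225 ≡ 12 (mod 71)
50^8 ≡ 12^2 = 144 ≡ 2 (mod 71)
50^16 ≡ 2^2 = 4 (mod 71)
50^32 ≡ 4^2 = 16 (mod 71)
50^40 = 50^32 · 50^8 ≡ 16 · 2 (mod 71).
16 · 2 = 32 ≡ 32 (mod 71).

32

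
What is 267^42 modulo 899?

407

42 in binary is 101010, i.e. 42 = 32 + 8 + 2.
267^1 ≡ 267 (mod 899)
267^2 ≡ 267^2 = 71289 ≡ 268 (mod 899)
267^4 ≡ 268^2 = 71824 ≡ 803 (mod 899)
267^8 ≡ 803^2 = 644809 ≡ 226 (mod 899)
267^16 ≡ 226^2 = 51076 ≡ 732 (mod 899)
267^32 ≡ 732^2 = 535824 ≡ 20 (mod 899)
267^42 = 267^32 · 267^8 · 267^2 ≡ 20 · 226 · 268 (mod 899).
Accumulate the product:
20 · 226 = 4520 ≡ 25
25 · 268 = 6700 ≡ 407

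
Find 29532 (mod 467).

111

29532 = 63×467 + 111, so 29532 ≡ 111 (mod 467).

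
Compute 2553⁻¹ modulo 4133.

463

4133 = 1×2553 + 1580
2553 = 1×1580 + 973
1580 = 1×973 + 607
973 = 1×607 + 366
607 = 1×366 + 241
366 = 1×241 + 125
241 = 1×125 + 116
125 = 1×116 + 9
116 = 12×9 + 8
9 = 1×8 + 1
8 = 8×1 + 0
gcd(2553, 4133) = 1, so the inverse exists.
Bézout: 1 = −286×4133 + 463×2553.
So 2553⁻¹ ≡ 463 (mod 4133).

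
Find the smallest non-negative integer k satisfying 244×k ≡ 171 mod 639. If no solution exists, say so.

gcd(244, 639) = 1, so a unique solution mod 639 exists.
244⁻¹ ≡ 55 (mod 639).
k ≡ 55×171 ≡ 459 (mod 639).

459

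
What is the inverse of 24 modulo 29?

23

29 = 1*24 + 5
24 = 4*5 + 4
5 = 1*4 + 1
4 = 4*1 + 0
gcd(24, 29) = 1, so the inverse exists.
Back-substitute for 1:
1 = 1*5 − 1*4
  = −1*24 + 5*5
  = 5*29 − 6*24
So 24⁻¹ ≡ −6 ≡ 23 (mod 29).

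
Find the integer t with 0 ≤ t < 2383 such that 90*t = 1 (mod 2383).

2383 = 26·90 + 43
90 = 2·43 + 4
43 = 10·4 + 3
4 = 1·3 + 1
3 = 3·1 + 0
gcd(90, 2383) = 1, so the inverse exists.
Back-substitute for 1:
1 = 1·4 − 1·3
  = −1·43 + 11·4
  = 11·90 − 23·43
  = −23·2383 + 609·90
So 90⁻¹ ≡ 609 (mod 2383).

609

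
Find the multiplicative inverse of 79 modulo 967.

967 = 12*79 + 19
79 = 4*19 + 3
19 = 6*3 + 1
3 = 3*1 + 0
gcd(79, 967) = 1, so the inverse exists.
Bézout: 1 = 25*967 − 306*79.
So 79⁻¹ ≡ −306 ≡ 661 (mod 967).

661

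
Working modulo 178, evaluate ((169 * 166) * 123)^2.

84

169 * 166 = 28054 ≡ 108 (mod 178)
108 * 123 = 13284 ≡ 112 (mod 178)
(112)^2 ≡ 84 (mod 178)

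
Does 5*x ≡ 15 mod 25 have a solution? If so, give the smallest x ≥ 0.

gcd(5, 25) = 5, and 5 | 15, so solutions exist.
Divide through by 5: 1*x ≡ 3 mod 5.
1⁻¹ ≡ 1 (mod 5).
x ≡ 1*3 ≡ 3 (mod 5).
The smallest non-negative solution is x = 3.

3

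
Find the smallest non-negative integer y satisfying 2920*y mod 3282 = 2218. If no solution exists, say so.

gcd(2920, 3282) = 2, and 2 | 2218, so solutions exist.
Divide through by 2: 1460*y ≡ 1109 (mod 1641).
1460⁻¹ ≡ 1505 (mod 1641).
y ≡ 1505*1109 ≡ 148 (mod 1641).
The smallest non-negative solution is y = 148.

148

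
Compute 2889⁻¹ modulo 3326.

Run the extended Euclidean algorithm:
3326 = 1·2889 + 437
2889 = 6·437 + 267
437 = 1·267 + 170
267 = 1·170 + 97
170 = 1·97 + 73
97 = 1·73 + 24
73 = 3·24 + 1
24 = 24·1 + 0
gcd(2889, 3326) = 1, so the inverse exists.
Back-substitute for 1:
1 = 1·73 − 3·24
  = −3·97 + 4·73
  = 4·170 − 7·97
  = −7·267 + 11·170
  = 11·437 − 18·267
  = −18·2889 + 119·437
  = 119·3326 − 137·2889
So 2889⁻¹ ≡ −137 ≡ 3189 (mod 3326).

3189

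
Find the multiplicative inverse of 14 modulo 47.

37

47 = 3×14 + 5
14 = 2×5 + 4
5 = 1×4 + 1
4 = 4×1 + 0
gcd(14, 47) = 1, so the inverse exists.
Bézout: 1 = 3×47 − 10×14.
So 14⁻¹ ≡ −10 ≡ 37 (mod 47).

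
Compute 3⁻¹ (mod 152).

152 = 50·3 + 2
3 = 1·2 + 1
2 = 2·1 + 0
gcd(3, 152) = 1, so the inverse exists.
Back-substitute for 1:
1 = 1·3 − 1·2
  = −1·152 + 51·3
So 3⁻¹ ≡ 51 (mod 152).

51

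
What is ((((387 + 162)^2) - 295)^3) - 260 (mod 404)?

387 + 162 = 549 ≡ 145 (mod 404)
(145)^2 ≡ 17 (mod 404)
17 - 295 = -278 ≡ 126 (mod 404)
(126)^3 ≡ 172 (mod 404)
172 - 260 = -88 ≡ 316 (mod 404)

316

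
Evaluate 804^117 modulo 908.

864

By square-and-multiply:
117 in binary is 1110101, i.e. 117 = 64 + 32 + 16 + 4 + 1.
804^1 ≡ 804 (mod 908)
804^2 ≡ 804^2 = 646416 ≡ 828 (mod 908)
804^4 ≡ 828^2 = 685584 ≡ 44 (mod 908)
804^8 ≡ 44^2 = 1936 ≡ 120 (mod 908)
804^16 ≡ 120^2 = 14400 ≡ 780 (mod 908)
804^32 ≡ 780^2 = 608400 ≡ 40 (mod 908)
804^64 ≡ 40^2 = 1600 ≡ 692 (mod 908)
804^117 = 804^64 × 804^32 × 804^16 × 804^4 × 804^1 ≡ 692 × 40 × 780 × 44 × 804 (mod 908).
Accumulate the product:
692 × 40 = 27680 ≡ 440
440 × 780 = 343200 ≡ 884
884 × 44 = 38896 ≡ 760
760 × 804 = 611040 ≡ 864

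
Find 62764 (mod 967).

876

62764 = 64×967 + 876, so 62764 ≡ 876 (mod 967).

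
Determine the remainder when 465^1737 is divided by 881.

715

1737 in binary is 11011001001, i.e. 1737 = 1024 + 512 + 128 + 64 + 8 + 1.
465^1 ≡ 465 (mod 881)
465^2 ≡ 465^2 = 216225 ≡ 380 (mod 881)
465^4 ≡ 380^2 = 144400 ≡ 797 (mod 881)
465^8 ≡ 797^2 = 635209 ≡ 8 (mod 881)
465^16 ≡ 8^2 = 64 (mod 881)
465^32 ≡ 64^2 = 4096 ≡ 572 (mod 881)
465^64 ≡ 572^2 = 327184 ≡ 333 (mod 881)
465^128 ≡ 333^2 = 110889 ≡ 764 (mod 881)
465^256 ≡ 764^2 = 583696 ≡ 474 (mod 881)
465^512 ≡ 474^2 = 224676 ≡ 21 (mod 881)
465^1024 ≡ 21^2 = 441 (mod 881)
465^1737 = 465^1024 * 465^512 * 465^128 * 465^64 * 465^8 * 465^1 ≡ 441 * 21 * 764 * 333 * 8 * 465 (mod 881).
Accumulate the product:
441 * 21 = 9261 ≡ 451
451 * 764 = 344564 ≡ 93
93 * 333 = 30969 ≡ 134
134 * 8 = 1072 ≡ 191
191 * 465 = 88815 ≡ 715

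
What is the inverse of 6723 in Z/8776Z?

8776 = 1·6723 + 2053
6723 = 3·2053 + 564
2053 = 3·564 + 361
564 = 1·361 + 203
361 = 1·203 + 158
203 = 1·158 + 45
158 = 3·45 + 23
45 = 1·23 + 22
23 = 1·22 + 1
22 = 22·1 + 0
gcd(6723, 8776) = 1, so the inverse exists.
Back-substitute for 1:
1 = 1·23 − 1·22
  = −1·45 + 2·23
  = 2·158 − 7·45
  = −7·203 + 9·158
  = 9·361 − 16·203
  = −16·564 + 25·361
  = 25·2053 − 91·564
  = −91·6723 + 298·2053
  = 298·8776 − 389·6723
So 6723⁻¹ ≡ −389 ≡ 8387 (mod 8776).

8387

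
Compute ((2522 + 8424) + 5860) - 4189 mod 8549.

4068

2522 + 8424 = 10946 ≡ 2397 (mod 8549)
2397 + 5860 = 8257
8257 - 4189 = 4068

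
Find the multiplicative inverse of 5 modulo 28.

28 = 5*5 + 3
5 = 1*3 + 2
3 = 1*2 + 1
2 = 2*1 + 0
gcd(5, 28) = 1, so the inverse exists.
Bézout: 1 = 2*28 − 11*5.
So 5⁻¹ ≡ −11 ≡ 17 (mod 28).

17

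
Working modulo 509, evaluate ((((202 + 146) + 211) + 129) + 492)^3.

360

202 + 146 = 348
348 + 211 = 559 ≡ 50 (mod 509)
50 + 129 = 179
179 + 492 = 671 ≡ 162 (mod 509)
(162)^3 ≡ 360 (mod 509)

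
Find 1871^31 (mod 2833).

532

1871^1 ≡ 1871 (mod 2833)
1871^2 ≡ 1871^2 = 3500641 ≡ 1886 (mod 2833)
1871^4 ≡ 1886^2 = 3556996 ≡ 1581 (mod 2833)
1871^8 ≡ 1581^2 = 2499561 ≡ 855 (mod 2833)
1871^16 ≡ 855^2 = 731025 ≡ 111 (mod 2833)
1871^31 = 1871^16 * 1871^8 * 1871^4 * 1871^2 * 1871^1 ≡ 111 * 855 * 1581 * 1886 * 1871 (mod 2833).
Accumulate the product:
111 * 855 = 94905 ≡ 1416
1416 * 1581 = 2238696 ≡ 626
626 * 1886 = 1180636 ≡ 2108
2108 * 1871 = 3944068 ≡ 532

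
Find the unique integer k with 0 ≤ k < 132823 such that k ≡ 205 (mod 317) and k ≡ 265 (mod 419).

317⁻¹ mod 419: 317×267 ≡ 1 (mod 419), so 317⁻¹ ≡ 267.
k = 205 + 317×((265 − 205)×267 mod 419) = 205 + 317×98 = 31271.
Check: 31271 mod 317 = 205, 31271 mod 419 = 265. ✓

31271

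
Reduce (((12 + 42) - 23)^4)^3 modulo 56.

12 + 42 = 54
54 - 23 = 31
(31)^4 ≡ 25 (mod 56)
(25)^3 ≡ 1 (mod 56)

1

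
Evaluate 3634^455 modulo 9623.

4552

455 in binary is 111000111, i.e. 455 = 256 + 128 + 64 + 4 + 2 + 1.
3634^1 ≡ 3634 (mod 9623)
3634^2 ≡ 3634^2 = 13205956 ≡ 3200 (mod 9623)
3634^4 ≡ 3200^2 = 10240000 ≡ 1128 (mod 9623)
3634^8 ≡ 1128^2 = 1272384 ≡ 2148 (mod 9623)
3634^16 ≡ 2148^2 = 4613904 ≡ 4487 (mod 9623)
3634^32 ≡ 4487^2 = 20133169 ≡ 1853 (mod 9623)
3634^64 ≡ 1853^2 = 3433609 ≡ 7821 (mod 9623)
3634^128 ≡ 7821^2 = 61168041 ≡ 4253 (mod 9623)
3634^256 ≡ 4253^2 = 18088009 ≡ 6392 (mod 9623)
3634^455 = 3634^256 · 3634^128 · 3634^64 · 3634^4 · 3634^2 · 3634^1 ≡ 6392 · 4253 · 7821 · 1128 · 3200 · 3634 (mod 9623).
Accumulate the product:
6392 · 4253 = 27185176 ≡ 201
201 · 7821 = 1572021 ≡ 3472
3472 · 1128 = 3916416 ≡ 9478
9478 · 3200 = 30329600 ≡ 7527
7527 · 3634 = 27353118 ≡ 4552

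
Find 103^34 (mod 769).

Compute successive squares:
34 in binary is 100010, i.e. 34 = 32 + 2.
103^1 ≡ 103 (mod 769)
103^2 ≡ 103^2 = 10609 ≡ 612 (mod 769)
103^4 ≡ 612^2 = 374544 ≡ 41 (mod 769)
103^8 ≡ 41^2 = 1681 ≡ 143 (mod 769)
103^16 ≡ 143^2 = 20449 ≡ 455 (mod 769)
103^32 ≡ 455^2 = 207025 ≡ 164 (mod 769)
103^34 = 103^32 · 103^2 ≡ 164 · 612 (mod 769).
164 · 612 = 100368 ≡ 398 (mod 769).

398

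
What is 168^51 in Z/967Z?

226

51 in binary is 110011, i.e. 51 = 32 + 16 + 2 + 1.
168^1 ≡ 168 (mod 967)
168^2 ≡ 168^2 = 28224 ≡ 181 (mod 967)
168^4 ≡ 181^2 = 32761 ≡ 850 (mod 967)
168^8 ≡ 850^2 = 722500 ≡ 151 (mod 967)
168^16 ≡ 151^2 = 22801 ≡ 560 (mod 967)
168^32 ≡ 560^2 = 313600 ≡ 292 (mod 967)
168^51 = 168^32 · 168^16 · 168^2 · 168^1 ≡ 292 · 560 · 181 · 168 (mod 967).
Accumulate the product:
292 · 560 = 163520 ≡ 97
97 · 181 = 17557 ≡ 151
151 · 168 = 25368 ≡ 226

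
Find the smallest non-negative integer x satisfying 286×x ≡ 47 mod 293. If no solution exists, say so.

77

gcd(286, 293) = 1, so a unique solution mod 293 exists.
286⁻¹ ≡ 251 (mod 293).
x ≡ 251×47 ≡ 77 (mod 293).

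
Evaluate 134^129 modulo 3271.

134^1 ≡ 134 (mod 3271)
134^2 ≡ 134^2 = 17956 ≡ 1601 (mod 3271)
134^4 ≡ 1601^2 = 2563201 ≡ 2008 (mod 3271)
134^8 ≡ 2008^2 = 4032064 ≡ 2192 (mod 3271)
134^16 ≡ 2192^2 = 4804864 ≡ 3036 (mod 3271)
134^32 ≡ 3036^2 = 9217296 ≡ 2889 (mod 3271)
134^64 ≡ 2889^2 = 8346321 ≡ 2000 (mod 3271)
134^128 ≡ 2000^2 = 4000000 ≡ 2838 (mod 3271)
134^129 = 134^128 × 134^1 ≡ 2838 × 134 (mod 3271).
2838 × 134 = 380292 ≡ 856 (mod 3271).

856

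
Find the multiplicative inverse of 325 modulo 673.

234

Run the extended Euclidean algorithm:
673 = 2×325 + 23
325 = 14×23 + 3
23 = 7×3 + 2
3 = 1×2 + 1
2 = 2×1 + 0
gcd(325, 673) = 1, so the inverse exists.
Bézout: 1 = −113×673 + 234×325.
So 325⁻¹ ≡ 234 (mod 673).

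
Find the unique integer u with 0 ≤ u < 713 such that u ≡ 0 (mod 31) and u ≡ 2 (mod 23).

31⁻¹ mod 23: 31×3 ≡ 1 (mod 23), so 31⁻¹ ≡ 3.
u = 0 + 31×((2 − 0)×3 mod 23) = 0 + 31×6 = 186.
Check: 186 mod 31 = 0, 186 mod 23 = 2. ✓

186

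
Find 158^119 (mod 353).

Compute successive squares:
119 in binary is 1110111, i.e. 119 = 64 + 32 + 16 + 4 + 2 + 1.
158^1 ≡ 158 (mod 353)
158^2 ≡ 158^2 = 24964 ≡ 254 (mod 353)
158^4 ≡ 254^2 = 64516 ≡ 270 (mod 353)
158^8 ≡ 270^2 = 72900 ≡ 182 (mod 353)
158^16 ≡ 182^2 = 33124 ≡ 295 (mod 353)
158^32 ≡ 295^2 = 87025 ≡ 187 (mod 353)
158^64 ≡ 187^2 = 34969 ≡ 22 (mod 353)
158^119 = 158^64 × 158^32 × 158^16 × 158^4 × 158^2 × 158^1 ≡ 22 × 187 × 295 × 270 × 254 × 158 (mod 353).
Accumulate the product:
22 × 187 = 4114 ≡ 231
231 × 295 = 68145 ≡ 16
16 × 270 = 4320 ≡ 84
84 × 254 = 21336 ≡ 156
156 × 158 = 24648 ≡ 291

291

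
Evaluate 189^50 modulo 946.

By square-and-multiply:
189^1 ≡ 189 (mod 946)
189^2 ≡ 189^2 = 35721 ≡ 719 (mod 946)
189^4 ≡ 719^2 = 516961 ≡ 445 (mod 946)
189^8 ≡ 445^2 = 198025 ≡ 311 (mod 946)
189^16 ≡ 311^2 = 96721 ≡ 229 (mod 946)
189^32 ≡ 229^2 = 52441 ≡ 411 (mod 946)
189^50 = 189^32 × 189^16 × 189^2 ≡ 411 × 229 × 719 (mod 946).
Accumulate the product:
411 × 229 = 94119 ≡ 465
465 × 719 = 334335 ≡ 397

397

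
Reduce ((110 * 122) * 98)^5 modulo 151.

110 * 122 = 13420 ≡ 132 (mod 151)
132 * 98 = 12936 ≡ 101 (mod 151)
(101)^5 ≡ 87 (mod 151)

87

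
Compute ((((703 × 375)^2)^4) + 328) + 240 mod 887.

703 × 375 = 263625 ≡ 186 (mod 887)
(186)^2 ≡ 3 (mod 887)
(3)^4 ≡ 81 (mod 887)
81 + 328 = 409
409 + 240 = 649

649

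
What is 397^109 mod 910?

109 in binary is 1101101, i.e. 109 = 64 + 32 + 8 + 4 + 1.
397^1 ≡ 397 (mod 910)
397^2 ≡ 397^2 = 157609 ≡ 179 (mod 910)
397^4 ≡ 179^2 = 32041 ≡ 191 (mod 910)
397^8 ≡ 191^2 = 36481 ≡ 81 (mod 910)
397^16 ≡ 81^2 = 6561 ≡ 191 (mod 910)
397^32 ≡ 191^2 = 36481 ≡ 81 (mod 910)
397^64 ≡ 81^2 = 6561 ≡ 191 (mod 910)
397^109 = 397^64 * 397^32 * 397^8 * 397^4 * 397^1 ≡ 191 * 81 * 81 * 191 * 397 (mod 910).
Accumulate the product:
191 * 81 = 15471 ≡ 1
1 * 81 = 81
81 * 191 = 15471 ≡ 1
1 * 397 = 397

397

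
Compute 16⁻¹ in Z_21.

21 = 1×16 + 5
16 = 3×5 + 1
5 = 5×1 + 0
gcd(16, 21) = 1, so the inverse exists.
Bézout: 1 = −3×21 + 4×16.
So 16⁻¹ ≡ 4 (mod 21).

4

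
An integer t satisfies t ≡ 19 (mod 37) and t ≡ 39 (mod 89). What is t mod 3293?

1018

37⁻¹ mod 89: 37·77 ≡ 1 (mod 89), so 37⁻¹ ≡ 77.
t = 19 + 37·((39 − 19)·77 mod 89) = 19 + 37·27 = 1018.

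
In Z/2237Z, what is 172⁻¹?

2224

By the extended Euclidean algorithm:
2237 = 13×172 + 1
172 = 172×1 + 0
gcd(172, 2237) = 1, so the inverse exists.
Back-substitute for 1:
1 = 1×2237 − 13×172
So 172⁻¹ ≡ −13 ≡ 2224 (mod 2237).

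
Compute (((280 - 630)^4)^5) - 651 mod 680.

280 - 630 = -350 ≡ 330 (mod 680)
(330)^4 ≡ 480 (mod 680)
(480)^5 ≡ 480 (mod 680)
480 - 651 = -171 ≡ 509 (mod 680)

509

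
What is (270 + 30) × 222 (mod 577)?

270 + 30 = 300
300 × 222 = 66600 ≡ 245 (mod 577)

245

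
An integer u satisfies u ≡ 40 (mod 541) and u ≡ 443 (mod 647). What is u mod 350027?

541⁻¹ mod 647: 541×177 ≡ 1 (mod 647), so 541⁻¹ ≡ 177.
u = 40 + 541×((443 − 40)×177 mod 647) = 40 + 541×161 = 87141.

87141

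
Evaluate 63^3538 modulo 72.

Compute successive squares:
3538 in binary is 110111010010, i.e. 3538 = 2048 + 1024 + 256 + 128 + 64 + 16 + 2.
63^1 ≡ 63 (mod 72)
63^2 ≡ 63^2 = 3969 ≡ 9 (mod 72)
63^4 ≡ 9^2 = 81 ≡ 9 (mod 72)
63^8 ≡ 9^2 = 81 ≡ 9 (mod 72)
63^16 ≡ 9^2 = 81 ≡ 9 (mod 72)
63^32 ≡ 9^2 = 81 ≡ 9 (mod 72)
63^64 ≡ 9^2 = 81 ≡ 9 (mod 72)
63^128 ≡ 9^2 = 81 ≡ 9 (mod 72)
63^256 ≡ 9^2 = 81 ≡ 9 (mod 72)
63^512 ≡ 9^2 = 81 ≡ 9 (mod 72)
63^1024 ≡ 9^2 = 81 ≡ 9 (mod 72)
63^2048 ≡ 9^2 = 81 ≡ 9 (mod 72)
63^3538 = 63^2048 × 63^1024 × 63^256 × 63^128 × 63^64 × 63^16 × 63^2 ≡ 9 × 9 × 9 × 9 × 9 × 9 × 9 (mod 72).
Accumulate the product:
9 × 9 = 81 ≡ 9
9 × 9 = 81 ≡ 9
9 × 9 = 81 ≡ 9
9 × 9 = 81 ≡ 9
9 × 9 = 81 ≡ 9
9 × 9 = 81 ≡ 9

9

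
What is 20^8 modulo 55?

20^1 ≡ 20 (mod 55)
20^2 ≡ 20^2 = 400 ≡ 15 (mod 55)
20^4 ≡ 15^2 = 225 ≡ 5 (mod 55)
20^8 ≡ 5^2 = 25 (mod 55)
So 20^8 ≡ 25 (mod 55).

25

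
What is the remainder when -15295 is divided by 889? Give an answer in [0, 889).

707

-15295 = -18×889 + 707, so -15295 ≡ 707 (mod 889).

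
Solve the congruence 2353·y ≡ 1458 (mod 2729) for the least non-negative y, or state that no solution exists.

gcd(2353, 2729) = 1, so a unique solution mod 2729 exists.
2353⁻¹ ≡ 2504 (mod 2729).
y ≡ 2504·1458 ≡ 2159 (mod 2729).

2159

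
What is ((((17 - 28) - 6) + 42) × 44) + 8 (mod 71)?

17 - 28 = -11 ≡ 60 (mod 71)
60 - 6 = 54
54 + 42 = 96 ≡ 25 (mod 71)
25 × 44 = 1100 ≡ 35 (mod 71)
35 + 8 = 43

43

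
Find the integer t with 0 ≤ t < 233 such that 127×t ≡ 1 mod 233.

By the extended Euclidean algorithm:
233 = 1·127 + 106
127 = 1·106 + 21
106 = 5·21 + 1
21 = 21·1 + 0
gcd(127, 233) = 1, so the inverse exists.
Back-substitute for 1:
1 = 1·106 − 5·21
  = −5·127 + 6·106
  = 6·233 − 11·127
So 127⁻¹ ≡ −11 ≡ 222 (mod 233).

222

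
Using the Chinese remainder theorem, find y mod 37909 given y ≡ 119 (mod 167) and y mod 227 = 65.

11642

167⁻¹ mod 227: 167×87 ≡ 1 (mod 227), so 167⁻¹ ≡ 87.
y = 119 + 167×((65 − 119)×87 mod 227) = 119 + 167×69 = 11642.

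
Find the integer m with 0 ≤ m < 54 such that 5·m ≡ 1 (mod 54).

11

Run the extended Euclidean algorithm:
54 = 10×5 + 4
5 = 1×4 + 1
4 = 4×1 + 0
gcd(5, 54) = 1, so the inverse exists.
Bézout: 1 = −1×54 + 11×5.
So 5⁻¹ ≡ 11 (mod 54).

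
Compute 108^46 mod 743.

723

Using repeated squaring:
46 in binary is 101110, i.e. 46 = 32 + 8 + 4 + 2.
108^1 ≡ 108 (mod 743)
108^2 ≡ 108^2 = 11664 ≡ 519 (mod 743)
108^4 ≡ 519^2 = 269361 ≡ 395 (mod 743)
108^8 ≡ 395^2 = 156025 ≡ 738 (mod 743)
108^16 ≡ 738^2 = 544644 ≡ 25 (mod 743)
108^32 ≡ 25^2 = 625 (mod 743)
108^46 = 108^32 · 108^8 · 108^4 · 108^2 ≡ 625 · 738 · 395 · 519 (mod 743).
Accumulate the product:
625 · 738 = 461250 ≡ 590
590 · 395 = 233050 ≡ 491
491 · 519 = 254829 ≡ 723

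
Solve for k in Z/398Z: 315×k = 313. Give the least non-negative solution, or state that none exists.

gcd(315, 398) = 1, so a unique solution mod 398 exists.
315⁻¹ ≡ 187 (mod 398).
k ≡ 187×313 ≡ 25 (mod 398).

25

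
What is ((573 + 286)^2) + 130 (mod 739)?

489

573 + 286 = 859 ≡ 120 (mod 739)
(120)^2 ≡ 359 (mod 739)
359 + 130 = 489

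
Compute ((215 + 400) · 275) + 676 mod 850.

651

215 + 400 = 615
615 · 275 = 169125 ≡ 825 (mod 850)
825 + 676 = 1501 ≡ 651 (mod 850)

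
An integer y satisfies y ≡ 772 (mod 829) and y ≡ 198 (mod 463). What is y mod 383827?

318279

829⁻¹ mod 463: 829×105 ≡ 1 (mod 463), so 829⁻¹ ≡ 105.
y = 772 + 829×((198 − 772)×105 mod 463) = 772 + 829×383 = 318279.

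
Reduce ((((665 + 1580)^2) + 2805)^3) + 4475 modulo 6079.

5839

665 + 1580 = 2245
(2245)^2 ≡ 534 (mod 6079)
534 + 2805 = 3339
(3339)^3 ≡ 1364 (mod 6079)
1364 + 4475 = 5839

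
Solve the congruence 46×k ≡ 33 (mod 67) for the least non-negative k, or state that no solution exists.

8

gcd(46, 67) = 1, so a unique solution mod 67 exists.
46⁻¹ ≡ 51 (mod 67).
k ≡ 51×33 ≡ 8 (mod 67).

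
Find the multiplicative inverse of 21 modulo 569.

271

569 = 27*21 + 2
21 = 10*2 + 1
2 = 2*1 + 0
gcd(21, 569) = 1, so the inverse exists.
Bézout: 1 = −10*569 + 271*21.
So 21⁻¹ ≡ 271 (mod 569).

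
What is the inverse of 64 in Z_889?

889 = 13*64 + 57
64 = 1*57 + 7
57 = 8*7 + 1
7 = 7*1 + 0
gcd(64, 889) = 1, so the inverse exists.
Back-substitute for 1:
1 = 1*57 − 8*7
  = −8*64 + 9*57
  = 9*889 − 125*64
So 64⁻¹ ≡ −125 ≡ 764 (mod 889).

764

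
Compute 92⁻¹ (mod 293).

Run the extended Euclidean algorithm:
293 = 3·92 + 17
92 = 5·17 + 7
17 = 2·7 + 3
7 = 2·3 + 1
3 = 3·1 + 0
gcd(92, 293) = 1, so the inverse exists.
Bézout: 1 = −27·293 + 86·92.
So 92⁻¹ ≡ 86 (mod 293).

86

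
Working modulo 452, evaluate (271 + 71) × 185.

442

271 + 71 = 342
342 × 185 = 63270 ≡ 442 (mod 452)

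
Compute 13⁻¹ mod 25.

2

By the extended Euclidean algorithm:
25 = 1*13 + 12
13 = 1*12 + 1
12 = 12*1 + 0
gcd(13, 25) = 1, so the inverse exists.
Back-substitute for 1:
1 = 1*13 − 1*12
  = −1*25 + 2*13
So 13⁻¹ ≡ 2 (mod 25).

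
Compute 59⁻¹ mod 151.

151 = 2×59 + 33
59 = 1×33 + 26
33 = 1×26 + 7
26 = 3×7 + 5
7 = 1×5 + 2
5 = 2×2 + 1
2 = 2×1 + 0
gcd(59, 151) = 1, so the inverse exists.
Back-substitute for 1:
1 = 1×5 − 2×2
  = −2×7 + 3×5
  = 3×26 − 11×7
  = −11×33 + 14×26
  = 14×59 − 25×33
  = −25×151 + 64×59
So 59⁻¹ ≡ 64 (mod 151).

64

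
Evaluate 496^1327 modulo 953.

1327 in binary is 10100101111, i.e. 1327 = 1024 + 256 + 32 + 8 + 4 + 2 + 1.
496^1 ≡ 496 (mod 953)
496^2 ≡ 496^2 = 246016 ≡ 142 (mod 953)
496^4 ≡ 142^2 = 20164 ≡ 151 (mod 953)
496^8 ≡ 151^2 = 22801 ≡ 882 (mod 953)
496^16 ≡ 882^2 = 777924 ≡ 276 (mod 953)
496^32 ≡ 276^2 = 76176 ≡ 889 (mod 953)
496^64 ≡ 889^2 = 790321 ≡ 284 (mod 953)
496^128 ≡ 284^2 = 80656 ≡ 604 (mod 953)
496^256 ≡ 604^2 = 364816 ≡ 770 (mod 953)
496^512 ≡ 770^2 = 592900 ≡ 134 (mod 953)
496^1024 ≡ 134^2 = 17956 ≡ 802 (mod 953)
496^1327 = 496^1024 · 496^256 · 496^32 · 496^8 · 496^4 · 496^2 · 496^1 ≡ 802 · 770 · 889 · 882 · 151 · 142 · 496 (mod 953).
Accumulate the product:
802 · 770 = 617540 ≡ 949
949 · 889 = 843661 ≡ 256
256 · 882 = 225792 ≡ 884
884 · 151 = 133484 ≡ 64
64 · 142 = 9088 ≡ 511
511 · 496 = 253456 ≡ 911

911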